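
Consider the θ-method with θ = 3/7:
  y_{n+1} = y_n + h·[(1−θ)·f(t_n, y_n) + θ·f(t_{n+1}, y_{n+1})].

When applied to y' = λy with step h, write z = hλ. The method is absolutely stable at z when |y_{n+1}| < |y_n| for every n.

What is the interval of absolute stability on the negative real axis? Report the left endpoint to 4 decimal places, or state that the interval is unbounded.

On y'=λy, z=hλ:
  y_{n+1} = y_n + z·[4/7·y_n + 3/7·y_{n+1}] ⇒ (1 − 3/7z)y_{n+1} = (1 + 4/7z)y_n
  Hence R(z) = (1 + 4/7z)/(1 − 3/7z).

Find x<0 with |R(x)|<1.
x=-0.93: |R|=0.3350
R=−1: 1+4/7x = −1+3/7x ⇒ -1/7x=2 ⇒ x=2/(-1/7)=-14.0000
Confirm numerically:
  x=-9.591: |R|=0.87675 <1
  x=-7.487: |R|=0.77893 <1
  x=-5.754: |R|=0.66013 <1
  x=-14.491: |R|=1.00973 >1
  x=-14.451: |R|=1.00896 >1
  x=-14.080: |R|=1.00162 >1
Stable set (-14.0000, 0).

(-14.0000, 0).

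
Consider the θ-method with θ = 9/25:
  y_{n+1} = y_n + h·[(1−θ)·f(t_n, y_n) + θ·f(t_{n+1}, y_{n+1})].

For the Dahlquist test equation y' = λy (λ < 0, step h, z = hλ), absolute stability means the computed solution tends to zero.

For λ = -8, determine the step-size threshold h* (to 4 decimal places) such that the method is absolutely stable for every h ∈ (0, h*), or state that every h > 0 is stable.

(-7.1429,0); λ=-8 ⇒ h* = (50/7)/8 = 0.8929.

With y'=λy (z=hλ):
  y_{n+1} = y_n + z·[16/25·y_n + 9/25·y_{n+1}] ⇒ (1 − 9/25z)y_{n+1} = (1 + 16/25z)y_n
  ⇒ R(z) = (1 + 16/25z)/(1 − 9/25z).

Find x<0 with |R(x)|<1.
x=-0.74: |R|=0.4157
R=−1: 1+16/25x = −1+9/25x ⇒ -7/25x=2 ⇒ x=2/(-7/25)=-7.1429
Confirm numerically:
  x=-6.741: |R|=0.96716 <1
  x=-5.597: |R|=0.85643 <1
  x=-4.797: |R|=0.75913 <1
  x=-4.463: |R|=0.71214 <1
  x=-7.586: |R|=1.03326 >1
  x=-7.419: |R|=1.02106 >1
  x=-7.352: |R|=1.01606 >1
So |R|<1 on (-7.1429, 0).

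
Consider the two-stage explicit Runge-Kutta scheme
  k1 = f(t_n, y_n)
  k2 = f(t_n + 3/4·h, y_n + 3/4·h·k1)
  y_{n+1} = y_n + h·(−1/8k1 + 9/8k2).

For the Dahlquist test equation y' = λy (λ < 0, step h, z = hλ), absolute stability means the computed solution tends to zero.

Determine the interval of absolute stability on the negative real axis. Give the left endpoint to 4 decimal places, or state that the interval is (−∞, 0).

Test eqn y'=λy, z=hλ:
  k1=λy_n ⇒ h·k1=z·y_n;  k2=λ(1+3/4z)y_n ⇒ h·k2=z(1+3/4z)y_n
  y_{n+1}/y_n = 1 − 1/8z + 9/8z(1+3/4z) = 1 + z + 27/32z²
  so R(z) = 1 + z + 27/32z².

Need |R(x)|<1, x<0.
x=-0.81: |R|=0.7436
R=1: x+27/32x²=0 ⇒ x=−32/27=-1.1852; min R=1−1/(4·27/32)=0.7037>−1
Confirm numerically:
  x=-1.086: |R|=0.90912 <1
  x=-0.798: |R|=0.73930 <1
  x=-0.754: |R|=0.72569 <1
  x=-1.769: |R|=1.87140 >1
  x=-1.596: |R|=1.55321 >1
  x=-1.347: |R|=1.18391 >1
So |R|<1 on (-1.1852, 0).

(-1.1852, 0).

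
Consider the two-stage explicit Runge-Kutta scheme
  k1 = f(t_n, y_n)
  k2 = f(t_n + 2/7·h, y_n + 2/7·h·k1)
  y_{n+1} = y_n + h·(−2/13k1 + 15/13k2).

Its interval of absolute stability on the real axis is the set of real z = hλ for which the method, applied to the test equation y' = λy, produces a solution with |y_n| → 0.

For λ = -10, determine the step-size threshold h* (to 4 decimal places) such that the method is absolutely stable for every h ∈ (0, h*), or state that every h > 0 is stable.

Test eqn y'=λy, z=hλ:
  k1=λy_n ⇒ h·k1=z·y_n;  k2=λ(1+2/7z)y_n ⇒ h·k2=z(1+2/7z)y_n
  y_{n+1}/y_n = 1 − 2/13z + 15/13z(1+2/7z) = 1 + z + 30/91z²
  Hence R(z) = 1 + z + 30/91z².

Find x<0 with |R(x)|<1.
x=-1.35: |R|=0.2508
R=1: x+30/91x²=0 ⇒ x=−91/30=-3.0333; min R=1−1/(4·30/91)=0.2417>−1
Confirm numerically:
  x=-2.759: |R|=0.75048 <1
  x=-2.449: |R|=0.52823 <1
  x=-2.231: |R|=0.40989 <1
  x=-1.484: |R|=0.24202 <1
  x=-3.585: |R|=1.65200 >1
  x=-3.342: |R|=1.34008 >1
  x=-3.098: |R|=1.06605 >1
So |R|<1 on (-3.0333, 0).

(-3.0333,0); λ=-10 ⇒ h* = (91/30)/10 = 0.3033.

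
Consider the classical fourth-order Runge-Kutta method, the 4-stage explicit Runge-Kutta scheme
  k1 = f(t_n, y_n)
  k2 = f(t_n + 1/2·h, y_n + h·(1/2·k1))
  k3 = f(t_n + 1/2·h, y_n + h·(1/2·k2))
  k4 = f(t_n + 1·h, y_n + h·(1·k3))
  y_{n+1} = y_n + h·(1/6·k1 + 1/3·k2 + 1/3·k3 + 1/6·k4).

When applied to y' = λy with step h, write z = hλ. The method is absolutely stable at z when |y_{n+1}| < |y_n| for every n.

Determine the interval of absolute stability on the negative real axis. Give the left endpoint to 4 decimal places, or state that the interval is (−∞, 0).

z∈(-2.7853,0).

On y'=λy, z=hλ:
  order 4, 4-stage ⇒ R(z)=1+z+z^2/2+z^3/6+z^4/24
  (e.g. R(-1.47)=0.27559, |R|=0.27559)

Boundary: |R(x)|=1, x<0.
x=-1.47: |R|=0.2756
|R(-2.67)|=0.8396 |R(-1.24)|=0.3095 |R(-1.16)|=0.3281
Bisect:
  x_lo=-3.1019 |R|=1.5921  x_hi=-0.2455 |R|=0.7823
  mid=-1.67370 |R|=0.27248 →hi
  mid=-2.38779 |R|=0.54845 →hi
  mid=-2.74483 |R|=0.94069 →hi
  mid=-2.92336 |R|=1.22891 →lo
  mid=-2.83409 |R|=1.07610 →lo
  mid=-2.78946 |R|=1.00631 →lo
  mid=-2.76715 |R|=0.97299 →hi
  mid=-2.77831 |R|=0.98952 →hi
  ...
  [-2.78545,-2.78528] ⇒ x*=-2.7853
So |R|<1 on (-2.7853, 0).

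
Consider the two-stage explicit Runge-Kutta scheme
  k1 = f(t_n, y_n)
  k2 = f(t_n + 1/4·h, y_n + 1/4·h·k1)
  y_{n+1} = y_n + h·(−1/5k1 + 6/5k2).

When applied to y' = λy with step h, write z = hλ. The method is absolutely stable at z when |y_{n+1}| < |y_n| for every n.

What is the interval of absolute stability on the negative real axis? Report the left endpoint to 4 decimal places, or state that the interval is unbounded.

On y'=λy, z=hλ:
  k1=λy_n ⇒ h·k1=z·y_n;  k2=λ(1+1/4z)y_n ⇒ h·k2=z(1+1/4z)y_n
  y_{n+1}/y_n = 1 − 1/5z + 6/5z(1+1/4z) = 1 + z + 3/10z²
  so R(z) = 1 + z + 3/10z².

Need |R(x)|<1, x<0.
x=-1.32: |R|=0.2027
R=1: x+3/10x²=0 ⇒ x=−10/3=-3.3333; min R=1−1/(4·3/10)=0.1667>−1
Confirm numerically:
  x=-2.428: |R|=0.34056 <1
  x=-1.474: |R|=0.17780 <1
  x=-1.462: |R|=0.17923 <1
  x=-3.674: |R|=1.37548 >1
  x=-3.619: |R|=1.31015 >1
So |R|<1 on (-3.3333, 0).

z∈(-3.3333,0).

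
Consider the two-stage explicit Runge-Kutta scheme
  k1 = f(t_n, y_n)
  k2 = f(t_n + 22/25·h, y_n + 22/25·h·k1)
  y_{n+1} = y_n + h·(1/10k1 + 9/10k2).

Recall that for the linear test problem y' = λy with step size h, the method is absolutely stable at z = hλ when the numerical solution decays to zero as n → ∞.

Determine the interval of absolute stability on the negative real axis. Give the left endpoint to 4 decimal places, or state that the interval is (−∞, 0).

With y'=λy (z=hλ):
  k1=λy_n ⇒ h·k1=z·y_n;  k2=λ(1+22/25z)y_n ⇒ h·k2=z(1+22/25z)y_n
  y_{n+1}/y_n = 1 + 1/10z + 9/10z(1+22/25z) = 1 + z + 99/125z²
  R(z) = 1 + z + 99/125z².

Solve |R(x)|<1 on ℝ⁻.
x=-0.38: |R|=0.7344
R=1: x+99/125x²=0 ⇒ x=−125/99=-1.2626; min R=1−1/(4·99/125)=0.6843>−1
Confirm numerically:
  x=-1.105: |R|=0.86205 <1
  x=-1.063: |R|=0.83194 <1
  x=-0.818: |R|=0.71195 <1
  x=-0.782: |R|=0.70233 <1
  x=-1.422: |R|=1.17949 >1
  x=-1.325: |R|=1.06546 >1
Interval (-1.2626, 0).

(-1.2626, 0).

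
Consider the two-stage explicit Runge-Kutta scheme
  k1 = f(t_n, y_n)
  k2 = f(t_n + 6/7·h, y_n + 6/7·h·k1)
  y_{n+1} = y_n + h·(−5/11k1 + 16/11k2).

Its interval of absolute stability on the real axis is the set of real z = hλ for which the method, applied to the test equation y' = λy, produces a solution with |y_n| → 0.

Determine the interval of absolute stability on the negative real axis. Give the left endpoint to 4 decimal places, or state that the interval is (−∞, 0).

z∈(-0.8021,0).

On y'=λy, z=hλ:
  k1=λy_n ⇒ h·k1=z·y_n;  k2=λ(1+6/7z)y_n ⇒ h·k2=z(1+6/7z)y_n
  y_{n+1}/y_n = 1 − 5/11z + 16/11z(1+6/7z) = 1 + z + 96/77z²
  R(z) = 1 + z + 96/77z².

Need |R(x)|<1, x<0.
x=-1.75: |R|=3.0682
R=1: x+96/77x²=0 ⇒ x=−77/96=-0.8021; min R=1−1/(4·96/77)=0.7995>−1
Confirm numerically:
  x=-0.641: |R|=0.87127 <1
  x=-0.559: |R|=0.83059 <1
  x=-0.338: |R|=0.80443 <1
  x=-1.168: |R|=1.53285 >1
  x=-1.106: |R|=1.41907 >1
So |R|<1 on (-0.8021, 0).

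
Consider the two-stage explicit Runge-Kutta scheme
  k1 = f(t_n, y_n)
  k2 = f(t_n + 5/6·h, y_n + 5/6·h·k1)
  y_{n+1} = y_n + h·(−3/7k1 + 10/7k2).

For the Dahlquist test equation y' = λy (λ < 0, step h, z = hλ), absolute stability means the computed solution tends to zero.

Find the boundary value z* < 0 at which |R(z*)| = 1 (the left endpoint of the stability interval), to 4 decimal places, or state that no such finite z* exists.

Test eqn y'=λy, z=hλ:
  k1=λy_n ⇒ h·k1=z·y_n;  k2=λ(1+5/6z)y_n ⇒ h·k2=z(1+5/6z)y_n
  y_{n+1}/y_n = 1 − 3/7z + 10/7z(1+5/6z) = 1 + z + 25/21z²
  so R(z) = 1 + z + 25/21z².

Solve |R(x)|<1 on ℝ⁻.
x=-1.34: |R|=1.7976
R=1: x+25/21x²=0 ⇒ x=−21/25=-0.8400; min R=1−1/(4·25/21)=0.7900>−1
Confirm numerically:
  x=-0.758: |R|=0.92600 <1
  x=-0.694: |R|=0.87938 <1
  x=-0.637: |R|=0.84606 <1
  x=-0.587: |R|=0.82320 <1
  x=-1.093: |R|=1.32920 >1
  x=-1.088: |R|=1.32122 >1
  x=-0.908: |R|=1.07350 >1
Stable set (-0.8400, 0).

z* = -0.8400.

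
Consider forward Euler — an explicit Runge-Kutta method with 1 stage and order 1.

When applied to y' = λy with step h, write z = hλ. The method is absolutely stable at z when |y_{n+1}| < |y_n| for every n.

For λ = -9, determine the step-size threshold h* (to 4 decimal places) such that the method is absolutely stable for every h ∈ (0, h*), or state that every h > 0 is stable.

On y'=λy, z=hλ:
  order 1, 1-stage ⇒ R(z)=1+z
  (e.g. R(-1.12)=-0.12000, |R|=0.12000)

Need |R(x)|<1, x<0.
x=-1.12: |R|=0.1200
|R(-2.27)|=1.2700 |R(-1.43)|=0.4300 |R(-1.26)|=0.2600
Bisect:
  x_lo=-2.5271 |R|=1.5271  x_hi=-0.1649 |R|=0.8351
  mid=-1.34600 |R|=0.34600 →hi
  mid=-1.93653 |R|=0.93653 →hi
  mid=-2.23180 |R|=1.23180 →lo
  mid=-2.08416 |R|=1.08416 →lo
  mid=-2.01035 |R|=1.01035 →lo
  mid=-1.97344 |R|=0.97344 →hi
  mid=-1.99189 |R|=0.99189 →hi
  mid=-2.00112 |R|=1.00112 →lo
  mid=-1.99651 |R|=0.99651 →hi
  ...
  [-2.00011,-1.99997] ⇒ x*=-2.0000
Stable set (-2.0000, 0).

(-2.0000,0); λ=-9 ⇒ h* = 0.2222.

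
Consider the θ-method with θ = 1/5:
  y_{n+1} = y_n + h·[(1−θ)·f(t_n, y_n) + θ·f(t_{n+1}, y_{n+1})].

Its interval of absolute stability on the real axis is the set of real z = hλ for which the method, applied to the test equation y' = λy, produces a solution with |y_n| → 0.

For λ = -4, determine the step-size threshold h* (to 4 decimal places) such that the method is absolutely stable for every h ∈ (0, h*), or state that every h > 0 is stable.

(-3.3333,0); λ=-4 ⇒ h* = (10/3)/4 = 0.8333.

Set f=λy, z=hλ:
  y_{n+1} = y_n + z·[4/5·y_n + 1/5·y_{n+1}] ⇒ (1 − 1/5z)y_{n+1} = (1 + 4/5z)y_n
  so R(z) = (1 + 4/5z)/(1 − 1/5z).

Boundary: |R(x)|=1, x<0.
x=-1.64: |R|=0.2349
R=−1: 1+4/5x = −1+1/5x ⇒ -3/5x=2 ⇒ x=2/(-3/5)=-3.3333
Confirm numerically:
  x=-2.882: |R|=0.82822 <1
  x=-1.824: |R|=0.33646 <1
  x=-1.804: |R|=0.32569 <1
  x=-1.349: |R|=0.06237 <1
  x=-3.826: |R|=1.16746 >1
  x=-3.708: |R|=1.12908 >1
  x=-3.355: |R|=1.00778 >1
Interval (-3.3333, 0).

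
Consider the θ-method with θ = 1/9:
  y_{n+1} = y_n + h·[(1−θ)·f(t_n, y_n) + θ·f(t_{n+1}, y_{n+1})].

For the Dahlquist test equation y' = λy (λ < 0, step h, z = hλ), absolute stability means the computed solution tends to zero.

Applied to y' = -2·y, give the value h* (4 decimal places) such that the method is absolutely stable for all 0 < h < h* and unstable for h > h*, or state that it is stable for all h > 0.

Set f=λy, z=hλ:
  y_{n+1} = y_n + z·[8/9·y_n + 1/9·y_{n+1}] ⇒ (1 − 1/9z)y_{n+1} = (1 + 8/9z)y_n
  ⇒ R(z) = (1 + 8/9z)/(1 − 1/9z).

Boundary: |R(x)|=1, x<0.
x=-0.37: |R|=0.6446
R=−1: 1+8/9x = −1+1/9x ⇒ -7/9x=2 ⇒ x=2/(-7/9)=-2.5714
Confirm numerically:
  x=-2.386: |R|=0.88600 <1
  x=-1.445: |R|=0.24509 <1
  x=-1.326: |R|=0.15572 <1
  x=-1.178: |R|=0.04166 <1
  x=-3.159: |R|=1.33827 >1
  x=-2.867: |R|=1.17435 >1
  x=-2.770: |R|=1.11810 >1
So |R|<1 on (-2.5714, 0).

(-2.5714,0); λ=-2 ⇒ h* = (18/7)/2 = 1.2857.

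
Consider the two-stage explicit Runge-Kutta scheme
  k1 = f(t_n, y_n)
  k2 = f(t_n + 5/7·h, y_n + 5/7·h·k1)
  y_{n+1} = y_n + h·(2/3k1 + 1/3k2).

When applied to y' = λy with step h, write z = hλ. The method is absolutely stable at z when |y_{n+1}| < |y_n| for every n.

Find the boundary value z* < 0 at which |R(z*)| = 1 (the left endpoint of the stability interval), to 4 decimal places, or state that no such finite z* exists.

Test eqn y'=λy, z=hλ:
  k1=λy_n ⇒ h·k1=z·y_n;  k2=λ(1+5/7z)y_n ⇒ h·k2=z(1+5/7z)y_n
  y_{n+1}/y_n = 1 + 2/3z + 1/3z(1+5/7z) = 1 + z + 5/21z²
  ⇒ R(z) = 1 + z + 5/21z².

Solve |R(x)|<1 on ℝ⁻.
x=-0.88: |R|=0.3044
R=1: x+5/21x²=0 ⇒ x=−21/5=-4.2000; min R=1−1/(4·5/21)=-0.0500>−1
Confirm numerically:
  x=-3.971: |R|=0.78349 <1
  x=-3.480: |R|=0.40343 <1
  x=-1.952: |R|=0.04478 <1
  x=-4.730: |R|=1.59688 >1
  x=-4.583: |R|=1.41793 >1
  x=-4.253: |R|=1.05367 >1
Stable set (-4.2000, 0).

left endpoint -4.2000.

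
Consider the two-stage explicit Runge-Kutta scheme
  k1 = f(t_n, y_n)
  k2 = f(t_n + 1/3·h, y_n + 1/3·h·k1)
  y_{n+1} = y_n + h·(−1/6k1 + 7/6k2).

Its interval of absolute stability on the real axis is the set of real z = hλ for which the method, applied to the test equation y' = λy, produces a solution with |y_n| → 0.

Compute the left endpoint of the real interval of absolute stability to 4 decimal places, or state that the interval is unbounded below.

z* = -2.5714.

With y'=λy (z=hλ):
  k1=λy_n ⇒ h·k1=z·y_n;  k2=λ(1+1/3z)y_n ⇒ h·k2=z(1+1/3z)y_n
  y_{n+1}/y_n = 1 − 1/6z + 7/6z(1+1/3z) = 1 + z + 7/18z²
  ⇒ R(z) = 1 + z + 7/18z².

Find x<0 with |R(x)|<1.
x=-1.3: |R|=0.3572
R=1: x+7/18x²=0 ⇒ x=−18/7=-2.5714; min R=1−1/(4·7/18)=0.3571>−1
Confirm numerically:
  x=-1.664: |R|=0.41279 <1
  x=-1.639: |R|=0.40568 <1
  x=-1.486: |R|=0.37274 <1
  x=-3.010: |R|=1.51337 >1
  x=-2.656: |R|=1.08735 >1
Interval (-2.5714, 0).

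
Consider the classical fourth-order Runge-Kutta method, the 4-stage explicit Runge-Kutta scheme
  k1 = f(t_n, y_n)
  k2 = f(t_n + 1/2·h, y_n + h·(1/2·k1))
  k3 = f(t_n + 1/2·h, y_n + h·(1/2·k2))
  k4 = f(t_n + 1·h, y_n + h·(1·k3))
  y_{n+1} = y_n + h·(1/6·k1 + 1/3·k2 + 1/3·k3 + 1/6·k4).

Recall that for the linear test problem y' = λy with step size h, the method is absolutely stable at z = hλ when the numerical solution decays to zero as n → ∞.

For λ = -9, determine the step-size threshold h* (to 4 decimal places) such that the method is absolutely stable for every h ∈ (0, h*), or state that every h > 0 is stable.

Set f=λy, z=hλ:
  order 4, 4-stage ⇒ R(z)=1+z+z^2/2+z^3/6+z^4/24
  (e.g. R(-0.56)=0.57163, |R|=0.57163)

Need |R(x)|<1, x<0.
x=-0.56: |R|=0.5716
|R(-1.71)|=0.2749 |R(-1.21)|=0.3161 |R(-0.96)|=0.3887
Bisect:
  x_lo=-3.1771 |R|=1.7703  x_hi=-0.2824 |R|=0.7540
  mid=-1.72978 |R|=0.27670 →hi
  mid=-2.45345 |R|=0.60459 →hi
  mid=-2.81528 |R|=1.04617 →lo
  mid=-2.63437 |R|=0.79529 →hi
  mid=-2.72483 |R|=0.91260 →hi
  mid=-2.77005 |R|=0.97727 →hi
  mid=-2.79267 |R|=1.01118 →lo
  mid=-2.78136 |R|=0.99409 →hi
  mid=-2.78702 |R|=1.00260 →lo
  ...
  [-2.78543,-2.78525] ⇒ x*=-2.7853
So |R|<1 on (-2.7853, 0).

(-2.7853,0); λ=-9 ⇒ h* = 0.3095.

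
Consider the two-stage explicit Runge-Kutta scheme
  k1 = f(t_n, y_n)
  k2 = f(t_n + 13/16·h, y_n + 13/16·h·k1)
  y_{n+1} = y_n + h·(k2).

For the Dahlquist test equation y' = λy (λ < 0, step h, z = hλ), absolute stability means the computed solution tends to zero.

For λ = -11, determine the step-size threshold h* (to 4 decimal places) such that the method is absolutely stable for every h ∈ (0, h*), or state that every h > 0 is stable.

On y'=λy, z=hλ:
  k1=λy_n ⇒ h·k1=z·y_n;  k2=λ(1+13/16z)y_n ⇒ h·k2=z(1+13/16z)y_n
  y_{n+1}/y_n = 1 + z(1+13/16z) = 1 + z + 13/16z²
  Hence R(z) = 1 + z + 13/16z².

Boundary: |R(x)|=1, x<0.
x=-0.43: |R|=0.7202
R=1: x+13/16x²=0 ⇒ x=−16/13=-1.2308; min R=1−1/(4·13/16)=0.6923>−1
Confirm numerically:
  x=-0.942: |R|=0.77898 <1
  x=-0.904: |R|=0.75999 <1
  x=-0.854: |R|=0.73857 <1
  x=-0.773: |R|=0.71249 <1
  x=-1.663: |R|=1.58402 >1
  x=-1.586: |R|=1.45776 >1
So |R|<1 on (-1.2308, 0).

(-1.2308,0); λ=-11 ⇒ h* = (16/13)/11 = 0.1119.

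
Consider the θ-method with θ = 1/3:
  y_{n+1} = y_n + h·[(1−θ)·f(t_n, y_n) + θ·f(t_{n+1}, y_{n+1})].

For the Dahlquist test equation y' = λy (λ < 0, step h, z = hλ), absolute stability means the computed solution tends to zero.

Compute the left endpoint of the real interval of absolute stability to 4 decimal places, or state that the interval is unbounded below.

left endpoint -6.0000.

Set f=λy, z=hλ:
  y_{n+1} = y_n + z·[2/3·y_n + 1/3·y_{n+1}] ⇒ (1 − 1/3z)y_{n+1} = (1 + 2/3z)y_n
  so R(z) = (1 + 2/3z)/(1 − 1/3z).

Need |R(x)|<1, x<0.
x=-1.1: |R|=0.1951
R=−1: 1+2/3x = −1+1/3x ⇒ -1/3x=2 ⇒ x=2/(-1/3)=-6.0000
Confirm numerically:
  x=-4.136: |R|=0.73879 <1
  x=-3.549: |R|=0.62574 <1
  x=-3.143: |R|=0.53492 <1
  x=-2.927: |R|=0.48153 <1
  x=-6.508: |R|=1.05343 >1
  x=-6.317: |R|=1.03402 >1
  x=-6.165: |R|=1.01800 >1
Stable set (-6.0000, 0).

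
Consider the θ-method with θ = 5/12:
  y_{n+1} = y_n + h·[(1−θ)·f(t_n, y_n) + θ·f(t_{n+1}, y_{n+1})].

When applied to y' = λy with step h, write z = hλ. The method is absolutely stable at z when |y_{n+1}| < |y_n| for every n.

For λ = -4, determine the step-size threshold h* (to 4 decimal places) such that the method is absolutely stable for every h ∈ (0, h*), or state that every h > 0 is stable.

On y'=λy, z=hλ:
  y_{n+1} = y_n + z·[7/12·y_n + 5/12·y_{n+1}] ⇒ (1 − 5/12z)y_{n+1} = (1 + 7/12z)y_n
  so R(z) = (1 + 7/12z)/(1 − 5/12z).

Boundary: |R(x)|=1, x<0.
x=-1.25: |R|=0.1781
R=−1: 1+7/12x = −1+5/12x ⇒ -1/6x=2 ⇒ x=2/(-1/6)=-12.0000
Confirm numerically:
  x=-10.870: |R|=0.96594 <1
  x=-10.120: |R|=0.93994 <1
  x=-10.010: |R|=0.93586 <1
  x=-8.484: |R|=0.87078 <1
  x=-12.572: |R|=1.01528 >1
  x=-12.193: |R|=1.00529 >1
So |R|<1 on (-12.0000, 0).

(-12.0000,0); λ=-4 ⇒ h* = (12)/4 = 3.0000.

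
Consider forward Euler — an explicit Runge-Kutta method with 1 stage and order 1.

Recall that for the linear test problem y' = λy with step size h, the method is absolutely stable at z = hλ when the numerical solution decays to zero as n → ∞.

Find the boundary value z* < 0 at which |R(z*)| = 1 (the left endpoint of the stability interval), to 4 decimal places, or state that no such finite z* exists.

With y'=λy (z=hλ):
  order 1, 1-stage ⇒ R(z)=1+z
  (e.g. R(-0.99)=0.01000, |R|=0.01000)

Find x<0 with |R(x)|<1.
x=-0.99: |R|=0.0100
|R(-2.16)|=1.1600 |R(-2.02)|=1.0200 |R(-2.01)|=1.0100
Bisect:
  x_lo=-2.5608 |R|=1.5608  x_hi=-0.2818 |R|=0.7182
  mid=-1.42129 |R|=0.42129 →hi
  mid=-1.99102 |R|=0.99102 →hi
  mid=-2.27589 |R|=1.27589 →lo
  mid=-2.13345 |R|=1.13345 →lo
  mid=-2.06224 |R|=1.06224 →lo
  mid=-2.02663 |R|=1.02663 →lo
  mid=-2.00882 |R|=1.00882 →lo
  mid=-1.99992 |R|=0.99992 →hi
  mid=-2.00437 |R|=1.00437 →lo
  ...
  [-2.00006,-1.99992] ⇒ x*=-2.0000
Interval (-2.0000, 0).

z* = -2.0000.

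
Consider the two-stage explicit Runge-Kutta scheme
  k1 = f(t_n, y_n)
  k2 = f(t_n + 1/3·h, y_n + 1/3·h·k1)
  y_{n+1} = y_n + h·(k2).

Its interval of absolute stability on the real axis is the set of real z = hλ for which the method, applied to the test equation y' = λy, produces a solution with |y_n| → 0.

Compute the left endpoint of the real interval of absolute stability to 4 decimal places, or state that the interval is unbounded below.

z* = -3.0000.

With y'=λy (z=hλ):
  k1=λy_n ⇒ h·k1=z·y_n;  k2=λ(1+1/3z)y_n ⇒ h·k2=z(1+1/3z)y_n
  y_{n+1}/y_n = 1 + z(1+1/3z) = 1 + z + 1/3z²
  Hence R(z) = 1 + z + 1/3z².

Find x<0 with |R(x)|<1.
x=-1.65: |R|=0.2575
R=1: x+1/3x²=0 ⇒ x=−3=-3.0000; min R=1−1/(4·1/3)=0.2500>−1
Confirm numerically:
  x=-2.663: |R|=0.70086 <1
  x=-2.374: |R|=0.50463 <1
  x=-2.190: |R|=0.40870 <1
  x=-1.433: |R|=0.25150 <1
  x=-3.300: |R|=1.33000 >1
  x=-3.290: |R|=1.31803 >1
  x=-3.228: |R|=1.24533 >1
Interval (-3.0000, 0).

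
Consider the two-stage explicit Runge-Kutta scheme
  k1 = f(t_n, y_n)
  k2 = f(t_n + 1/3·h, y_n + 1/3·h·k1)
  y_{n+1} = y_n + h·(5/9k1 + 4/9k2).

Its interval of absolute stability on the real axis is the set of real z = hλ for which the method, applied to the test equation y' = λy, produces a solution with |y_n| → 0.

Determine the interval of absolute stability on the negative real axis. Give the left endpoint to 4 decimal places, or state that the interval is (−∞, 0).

(-6.7500, 0).

With y'=λy (z=hλ):
  k1=λy_n ⇒ h·k1=z·y_n;  k2=λ(1+1/3z)y_n ⇒ h·k2=z(1+1/3z)y_n
  y_{n+1}/y_n = 1 + 5/9z + 4/9z(1+1/3z) = 1 + z + 4/27z²
  R(z) = 1 + z + 4/27z².

Solve |R(x)|<1 on ℝ⁻.
x=-1.33: |R|=0.0679
R=1: x+4/27x²=0 ⇒ x=−27/4=-6.7500; min R=1−1/(4·4/27)=-0.6875>−1
Confirm numerically:
  x=-6.414: |R|=0.68073 <1
  x=-6.303: |R|=0.58260 <1
  x=-5.454: |R|=0.04717 <1
  x=-4.597: |R|=0.46627 <1
  x=-7.194: |R|=1.47321 >1
  x=-7.046: |R|=1.30898 >1
So |R|<1 on (-6.7500, 0).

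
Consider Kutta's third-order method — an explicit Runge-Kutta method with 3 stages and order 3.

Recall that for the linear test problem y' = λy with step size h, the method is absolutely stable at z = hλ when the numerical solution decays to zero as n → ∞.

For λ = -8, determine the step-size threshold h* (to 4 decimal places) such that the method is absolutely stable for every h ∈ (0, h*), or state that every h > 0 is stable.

Set f=λy, z=hλ:
  order 3, 3-stage ⇒ R(z)=1+z+z^2/2+z^3/6
  (e.g. R(-0.85)=0.40890, |R|=0.40890)

Boundary: |R(x)|=1, x<0.
x=-0.85: |R|=0.4089
|R(-2.34)|=0.7377 |R(-2.08)|=0.4166 |R(-0.71)|=0.4824
Bisect:
  x_lo=-3.1803 |R|=2.4841  x_hi=-0.2106 |R|=0.8100
  mid=-1.69545 |R|=0.07045 →hi
  mid=-2.43786 |R|=0.88104 →hi
  mid=-2.80906 |R|=1.55795 →lo
  mid=-2.62346 |R|=1.19153 →lo
  mid=-2.53066 |R|=1.02970 →lo
  mid=-2.48426 |R|=0.95377 →hi
  mid=-2.50746 |R|=0.99133 →hi
  mid=-2.51906 |R|=1.01041 →lo
  mid=-2.51326 |R|=1.00085 →lo
  ...
  [-2.51290,-2.51272] ⇒ x*=-2.5127
Stable set (-2.5127, 0).

(-2.5127,0); λ=-8 ⇒ h* = 0.3141.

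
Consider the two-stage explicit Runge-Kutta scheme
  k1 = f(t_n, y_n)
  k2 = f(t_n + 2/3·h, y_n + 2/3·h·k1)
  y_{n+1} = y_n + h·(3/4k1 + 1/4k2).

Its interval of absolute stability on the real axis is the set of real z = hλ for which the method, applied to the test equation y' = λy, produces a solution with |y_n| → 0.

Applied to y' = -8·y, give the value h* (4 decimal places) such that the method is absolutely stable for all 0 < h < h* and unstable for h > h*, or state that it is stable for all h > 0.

Set f=λy, z=hλ:
  k1=λy_n ⇒ h·k1=z·y_n;  k2=λ(1+2/3z)y_n ⇒ h·k2=z(1+2/3z)y_n
  y_{n+1}/y_n = 1 + 3/4z + 1/4z(1+2/3z) = 1 + z + 1/6z²
  Hence R(z) = 1 + z + 1/6z².

Find x<0 with |R(x)|<1.
x=-1.58: |R|=0.1639
R=1: x+1/6x²=0 ⇒ x=−6=-6.0000; min R=1−1/(4·1/6)=-0.5000>−1
Confirm numerically:
  x=-5.404: |R|=0.46320 <1
  x=-5.235: |R|=0.33254 <1
  x=-2.860: |R|=0.49673 <1
  x=-6.387: |R|=1.41196 >1
  x=-6.330: |R|=1.34815 >1
  x=-6.038: |R|=1.03824 >1
So |R|<1 on (-6.0000, 0).

(-6.0000,0); λ=-8 ⇒ h* = (6)/8 = 0.7500.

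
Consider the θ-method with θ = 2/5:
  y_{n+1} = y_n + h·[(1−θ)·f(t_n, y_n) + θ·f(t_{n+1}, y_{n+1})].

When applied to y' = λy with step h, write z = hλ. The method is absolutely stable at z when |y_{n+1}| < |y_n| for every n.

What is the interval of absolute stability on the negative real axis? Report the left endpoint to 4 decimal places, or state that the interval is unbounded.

z∈(-10.0000,0).

Set f=λy, z=hλ:
  y_{n+1} = y_n + z·[3/5·y_n + 2/5·y_{n+1}] ⇒ (1 − 2/5z)y_{n+1} = (1 + 3/5z)y_n
  so R(z) = (1 + 3/5z)/(1 − 2/5z).

Solve |R(x)|<1 on ℝ⁻.
x=-0.51: |R|=0.5764
R=−1: 1+3/5x = −1+2/5x ⇒ -1/5x=2 ⇒ x=2/(-1/5)=-10.0000
Confirm numerically:
  x=-9.377: |R|=0.97377 <1
  x=-8.014: |R|=0.90555 <1
  x=-4.642: |R|=0.62489 <1
  x=-10.251: |R|=1.00984 >1
  x=-10.225: |R|=1.00884 >1
  x=-10.083: |R|=1.00330 >1
Stable set (-10.0000, 0).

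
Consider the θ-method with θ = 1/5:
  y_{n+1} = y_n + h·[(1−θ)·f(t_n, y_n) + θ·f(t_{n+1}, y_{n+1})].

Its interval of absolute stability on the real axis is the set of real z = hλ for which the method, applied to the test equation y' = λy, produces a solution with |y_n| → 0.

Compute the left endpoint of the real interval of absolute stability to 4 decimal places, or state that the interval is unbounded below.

left endpoint -3.3333.

Test eqn y'=λy, z=hλ:
  y_{n+1} = y_n + z·[4/5·y_n + 1/5·y_{n+1}] ⇒ (1 − 1/5z)y_{n+1} = (1 + 4/5z)y_n
  so R(z) = (1 + 4/5z)/(1 − 1/5z).

Need |R(x)|<1, x<0.
x=-1.71: |R|=0.2742
R=−1: 1+4/5x = −1+1/5x ⇒ -3/5x=2 ⇒ x=2/(-3/5)=-3.3333
Confirm numerically:
  x=-2.747: |R|=0.77294 <1
  x=-2.704: |R|=0.75493 <1
  x=-1.342: |R|=0.05803 <1
  x=-3.893: |R|=1.18880 >1
  x=-3.536: |R|=1.07123 >1
  x=-3.467: |R|=1.04736 >1
So |R|<1 on (-3.3333, 0).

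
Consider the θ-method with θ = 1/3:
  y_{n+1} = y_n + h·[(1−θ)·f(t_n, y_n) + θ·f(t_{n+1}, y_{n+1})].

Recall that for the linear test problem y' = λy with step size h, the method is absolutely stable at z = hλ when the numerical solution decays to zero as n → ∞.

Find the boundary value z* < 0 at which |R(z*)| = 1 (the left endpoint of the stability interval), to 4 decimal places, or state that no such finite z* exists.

With y'=λy (z=hλ):
  y_{n+1} = y_n + z·[2/3·y_n + 1/3·y_{n+1}] ⇒ (1 − 1/3z)y_{n+1} = (1 + 2/3z)y_n
  Hence R(z) = (1 + 2/3z)/(1 − 1/3z).

Find x<0 with |R(x)|<1.
x=-0.92: |R|=0.2959
R=−1: 1+2/3x = −1+1/3x ⇒ -1/3x=2 ⇒ x=2/(-1/3)=-6.0000
Confirm numerically:
  x=-5.627: |R|=0.95676 <1
  x=-5.537: |R|=0.94577 <1
  x=-4.964: |R|=0.86991 <1
  x=-4.484: |R|=0.79743 <1
  x=-6.494: |R|=1.05203 >1
  x=-6.456: |R|=1.04822 >1
  x=-6.050: |R|=1.00552 >1
So |R|<1 on (-6.0000, 0).

z* = -6.0000.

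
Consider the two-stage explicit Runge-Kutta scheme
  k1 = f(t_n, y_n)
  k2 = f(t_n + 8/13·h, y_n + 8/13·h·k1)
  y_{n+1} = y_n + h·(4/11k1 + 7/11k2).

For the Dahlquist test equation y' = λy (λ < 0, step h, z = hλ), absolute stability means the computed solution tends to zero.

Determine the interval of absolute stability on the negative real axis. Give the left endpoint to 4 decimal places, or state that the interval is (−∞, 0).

(-2.5536, 0).

With y'=λy (z=hλ):
  k1=λy_n ⇒ h·k1=z·y_n;  k2=λ(1+8/13z)y_n ⇒ h·k2=z(1+8/13z)y_n
  y_{n+1}/y_n = 1 + 4/11z + 7/11z(1+8/13z) = 1 + z + 56/143z²
  so R(z) = 1 + z + 56/143z².

Find x<0 with |R(x)|<1.
x=-1.64: |R|=0.4133
R=1: x+56/143x²=0 ⇒ x=−143/56=-2.5536; min R=1−1/(4·56/143)=0.3616>−1
Confirm numerically:
  x=-2.024: |R|=0.58025 <1
  x=-1.866: |R|=0.49756 <1
  x=-1.258: |R|=0.36175 <1
  x=-2.951: |R|=1.45928 >1
  x=-2.901: |R|=1.39470 >1
  x=-2.715: |R|=1.17163 >1
Interval (-2.5536, 0).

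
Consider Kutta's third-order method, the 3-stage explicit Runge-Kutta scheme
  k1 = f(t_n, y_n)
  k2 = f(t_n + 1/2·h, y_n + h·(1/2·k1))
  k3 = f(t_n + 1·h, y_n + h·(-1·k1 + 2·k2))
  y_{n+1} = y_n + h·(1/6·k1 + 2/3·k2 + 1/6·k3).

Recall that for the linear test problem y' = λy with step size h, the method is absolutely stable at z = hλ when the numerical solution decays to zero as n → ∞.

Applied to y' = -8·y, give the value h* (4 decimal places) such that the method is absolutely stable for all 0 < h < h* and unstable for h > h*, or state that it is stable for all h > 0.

(-2.5127,0); λ=-8 ⇒ h* = 0.3141.

With y'=λy (z=hλ):
  order 3, 3-stage ⇒ R(z)=1+z+z^2/2+z^3/6
  (e.g. R(-1.71)=-0.08132, |R|=0.08132)

Need |R(x)|<1, x<0.
x=-1.71: |R|=0.0813
|R(-2.71)|=1.3550 |R(-1.68)|=0.0591 |R(-0.84)|=0.4140
Bisect:
  x_lo=-3.1524 |R|=2.4048  x_hi=-0.1840 |R|=0.8319
  mid=-1.66817 |R|=0.05047 →hi
  mid=-2.41027 |R|=0.83928 →hi
  mid=-2.78133 |R|=1.49939 →lo
  mid=-2.59580 |R|=1.14187 →lo
  mid=-2.50304 |R|=0.98411 →hi
  mid=-2.54942 |R|=1.06132 →lo
  mid=-2.52623 |R|=1.02231 →lo
  mid=-2.51463 |R|=1.00311 →lo
  mid=-2.50884 |R|=0.99358 →hi
  ...
  [-2.51282,-2.51264] ⇒ x*=-2.5127
Stable set (-2.5127, 0).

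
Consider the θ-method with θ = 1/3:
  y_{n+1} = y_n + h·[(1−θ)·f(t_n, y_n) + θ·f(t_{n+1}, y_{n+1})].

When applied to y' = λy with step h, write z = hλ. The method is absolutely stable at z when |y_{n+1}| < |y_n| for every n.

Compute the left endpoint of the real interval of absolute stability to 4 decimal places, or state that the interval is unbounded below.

z* = -6.0000.

Set f=λy, z=hλ:
  y_{n+1} = y_n + z·[2/3·y_n + 1/3·y_{n+1}] ⇒ (1 − 1/3z)y_{n+1} = (1 + 2/3z)y_n
  R(z) = (1 + 2/3z)/(1 − 1/3z).

Boundary: |R(x)|=1, x<0.
x=-0.65: |R|=0.4658
R=−1: 1+2/3x = −1+1/3x ⇒ -1/3x=2 ⇒ x=2/(-1/3)=-6.0000
Confirm numerically:
  x=-5.685: |R|=0.96373 <1
  x=-4.720: |R|=0.83420 <1
  x=-4.221: |R|=0.75364 <1
  x=-3.624: |R|=0.64130 <1
  x=-6.564: |R|=1.05897 >1
  x=-6.472: |R|=1.04983 >1
  x=-6.341: |R|=1.03651 >1
So |R|<1 on (-6.0000, 0).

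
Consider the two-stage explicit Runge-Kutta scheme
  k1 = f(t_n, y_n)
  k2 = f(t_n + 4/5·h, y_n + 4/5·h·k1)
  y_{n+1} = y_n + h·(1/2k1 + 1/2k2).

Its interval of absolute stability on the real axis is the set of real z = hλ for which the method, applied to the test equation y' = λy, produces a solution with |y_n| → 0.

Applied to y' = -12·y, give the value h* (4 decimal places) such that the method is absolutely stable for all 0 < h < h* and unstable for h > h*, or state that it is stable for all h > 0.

(-2.5000,0); λ=-12 ⇒ h* = (5/2)/12 = 0.2083.

On y'=λy, z=hλ:
  k1=λy_n ⇒ h·k1=z·y_n;  k2=λ(1+4/5z)y_n ⇒ h·k2=z(1+4/5z)y_n
  y_{n+1}/y_n = 1 + 1/2z + 1/2z(1+4/5z) = 1 + z + 2/5z²
  ⇒ R(z) = 1 + z + 2/5z².

Find x<0 with |R(x)|<1.
x=-0.89: |R|=0.4268
R=1: x+2/5x²=0 ⇒ x=−5/2=-2.5000; min R=1−1/(4·2/5)=0.3750>−1
Confirm numerically:
  x=-1.862: |R|=0.52482 <1
  x=-1.838: |R|=0.51330 <1
  x=-1.833: |R|=0.51096 <1
  x=-2.921: |R|=1.49190 >1
  x=-2.920: |R|=1.49056 >1
  x=-2.558: |R|=1.05935 >1
So |R|<1 on (-2.5000, 0).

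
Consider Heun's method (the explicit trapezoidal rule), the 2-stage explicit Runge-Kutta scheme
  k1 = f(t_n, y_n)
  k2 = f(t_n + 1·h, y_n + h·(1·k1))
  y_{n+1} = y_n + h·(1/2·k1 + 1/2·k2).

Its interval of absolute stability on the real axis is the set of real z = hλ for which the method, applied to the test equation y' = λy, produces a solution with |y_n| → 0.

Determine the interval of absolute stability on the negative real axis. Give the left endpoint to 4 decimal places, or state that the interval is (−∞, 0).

Set f=λy, z=hλ:
  order 2, 2-stage ⇒ R(z)=1+z+z^2/2
  (e.g. R(-1.64)=0.70480, |R|=0.70480)

Need |R(x)|<1, x<0.
x=-1.64: |R|=0.7048
|R(-2.36)|=1.4248 |R(-2.01)|=1.0100 |R(-0.71)|=0.5421
Bisect:
  x_lo=-2.7235 |R|=1.9853  x_hi=-0.3955 |R|=0.6827
  mid=-1.55950 |R|=0.65652 →hi
  mid=-2.14151 |R|=1.15153 →lo
  mid=-1.85051 |R|=0.86168 →hi
  mid=-1.99601 |R|=0.99602 →hi
  mid=-2.06876 |R|=1.07113 →lo
  mid=-2.03239 |R|=1.03291 →lo
  mid=-2.01420 |R|=1.01430 →lo
  mid=-2.00510 |R|=1.00512 →lo
  ...
  [-2.00013,-1.99999] ⇒ x*=-2.0000
So |R|<1 on (-2.0000, 0).

z∈(-2.0000,0).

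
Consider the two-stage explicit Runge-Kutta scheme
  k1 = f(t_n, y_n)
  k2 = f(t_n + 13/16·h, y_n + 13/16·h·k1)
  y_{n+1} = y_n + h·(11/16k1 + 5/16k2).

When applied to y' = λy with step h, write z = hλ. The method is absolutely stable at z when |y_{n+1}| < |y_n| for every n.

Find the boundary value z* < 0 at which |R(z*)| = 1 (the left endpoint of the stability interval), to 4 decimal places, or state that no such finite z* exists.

Test eqn y'=λy, z=hλ:
  k1=λy_n ⇒ h·k1=z·y_n;  k2=λ(1+13/16z)y_n ⇒ h·k2=z(1+13/16z)y_n
  y_{n+1}/y_n = 1 + 11/16z + 5/16z(1+13/16z) = 1 + z + 65/256z²
  so R(z) = 1 + z + 65/256z².

Boundary: |R(x)|=1, x<0.
x=-0.78: |R|=0.3745
R=1: x+65/256x²=0 ⇒ x=−256/65=-3.9385; min R=1−1/(4·65/256)=0.0154>−1
Confirm numerically:
  x=-3.597: |R|=0.68814 <1
  x=-3.228: |R|=0.41770 <1
  x=-2.213: |R|=0.03047 <1
  x=-4.347: |R|=1.45092 >1
  x=-4.338: |R|=1.44007 >1
  x=-4.135: |R|=1.20635 >1
Interval (-3.9385, 0).

left endpoint -3.9385.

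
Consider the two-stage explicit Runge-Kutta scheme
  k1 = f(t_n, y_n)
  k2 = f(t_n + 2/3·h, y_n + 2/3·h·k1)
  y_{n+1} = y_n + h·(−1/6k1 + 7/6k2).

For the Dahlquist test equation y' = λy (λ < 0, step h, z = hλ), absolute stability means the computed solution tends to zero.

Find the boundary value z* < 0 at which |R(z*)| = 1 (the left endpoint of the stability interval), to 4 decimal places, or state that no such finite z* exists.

Test eqn y'=λy, z=hλ:
  k1=λy_n ⇒ h·k1=z·y_n;  k2=λ(1+2/3z)y_n ⇒ h·k2=z(1+2/3z)y_n
  y_{n+1}/y_n = 1 − 1/6z + 7/6z(1+2/3z) = 1 + z + 7/9z²
  Hence R(z) = 1 + z + 7/9z².

Need |R(x)|<1, x<0.
x=-0.67: |R|=0.6791
R=1: x+7/9x²=0 ⇒ x=−9/7=-1.2857; min R=1−1/(4·7/9)=0.6786>−1
Confirm numerically:
  x=-1.183: |R|=0.90549 <1
  x=-1.071: |R|=0.82114 <1
  x=-0.955: |R|=0.75435 <1
  x=-1.880: |R|=1.86898 >1
  x=-1.835: |R|=1.78395 >1
So |R|<1 on (-1.2857, 0).

z* = -1.2857.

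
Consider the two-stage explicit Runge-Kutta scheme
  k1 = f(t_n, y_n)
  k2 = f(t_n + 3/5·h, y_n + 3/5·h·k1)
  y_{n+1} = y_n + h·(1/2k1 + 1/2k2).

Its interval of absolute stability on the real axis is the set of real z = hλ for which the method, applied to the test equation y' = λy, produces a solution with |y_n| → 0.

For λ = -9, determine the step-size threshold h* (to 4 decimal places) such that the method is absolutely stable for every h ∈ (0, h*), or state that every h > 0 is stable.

(-3.3333,0); λ=-9 ⇒ h* = (10/3)/9 = 0.3704.

On y'=λy, z=hλ:
  k1=λy_n ⇒ h·k1=z·y_n;  k2=λ(1+3/5z)y_n ⇒ h·k2=z(1+3/5z)y_n
  y_{n+1}/y_n = 1 + 1/2z + 1/2z(1+3/5z) = 1 + z + 3/10z²
  so R(z) = 1 + z + 3/10z².

Boundary: |R(x)|=1, x<0.
x=-1.1: |R|=0.2630
R=1: x+3/10x²=0 ⇒ x=−10/3=-3.3333; min R=1−1/(4·3/10)=0.1667>−1
Confirm numerically:
  x=-2.991: |R|=0.69282 <1
  x=-1.995: |R|=0.19901 <1
  x=-1.862: |R|=0.17811 <1
  x=-3.867: |R|=1.61911 >1
  x=-3.815: |R|=1.55127 >1
So |R|<1 on (-3.3333, 0).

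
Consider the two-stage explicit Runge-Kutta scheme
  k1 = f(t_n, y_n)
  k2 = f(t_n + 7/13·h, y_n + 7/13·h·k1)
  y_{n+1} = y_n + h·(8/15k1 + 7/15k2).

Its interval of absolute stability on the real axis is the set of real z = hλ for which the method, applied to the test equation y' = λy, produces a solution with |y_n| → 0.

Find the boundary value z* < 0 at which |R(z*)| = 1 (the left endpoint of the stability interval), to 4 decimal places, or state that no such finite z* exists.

Test eqn y'=λy, z=hλ:
  k1=λy_n ⇒ h·k1=z·y_n;  k2=λ(1+7/13z)y_n ⇒ h·k2=z(1+7/13z)y_n
  y_{n+1}/y_n = 1 + 8/15z + 7/15z(1+7/13z) = 1 + z + 49/195z²
  ⇒ R(z) = 1 + z + 49/195z².

Find x<0 with |R(x)|<1.
x=-0.46: |R|=0.5932
R=1: x+49/195x²=0 ⇒ x=−195/49=-3.9796; min R=1−1/(4·49/195)=0.0051>−1
Confirm numerically:
  x=-2.725: |R|=0.14093 <1
  x=-2.227: |R|=0.01924 <1
  x=-2.157: |R|=0.01213 <1
  x=-1.995: |R|=0.00511 <1
  x=-4.252: |R|=1.29105 >1
  x=-4.126: |R|=1.15179 >1
  x=-4.019: |R|=1.03980 >1
So |R|<1 on (-3.9796, 0).

left endpoint -3.9796.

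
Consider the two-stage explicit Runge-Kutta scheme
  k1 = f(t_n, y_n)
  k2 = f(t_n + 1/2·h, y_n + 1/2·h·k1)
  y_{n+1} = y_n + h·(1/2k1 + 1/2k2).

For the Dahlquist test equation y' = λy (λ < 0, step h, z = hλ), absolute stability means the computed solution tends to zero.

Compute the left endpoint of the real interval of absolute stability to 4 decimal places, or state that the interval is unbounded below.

On y'=λy, z=hλ:
  k1=λy_n ⇒ h·k1=z·y_n;  k2=λ(1+1/2z)y_n ⇒ h·k2=z(1+1/2z)y_n
  y_{n+1}/y_n = 1 + 1/2z + 1/2z(1+1/2z) = 1 + z + 1/4z²
  so R(z) = 1 + z + 1/4z².

Need |R(x)|<1, x<0.
x=-1.35: |R|=0.1056
R=1: x+1/4x²=0 ⇒ x=−4=-4.0000; min R=1−1/(4·1/4)=0.0000>−1
Confirm numerically:
  x=-3.905: |R|=0.90726 <1
  x=-3.718: |R|=0.73788 <1
  x=-2.028: |R|=0.00020 <1
  x=-4.559: |R|=1.63712 >1
  x=-4.317: |R|=1.34212 >1
  x=-4.186: |R|=1.19465 >1
Stable set (-4.0000, 0).

z* = -4.0000.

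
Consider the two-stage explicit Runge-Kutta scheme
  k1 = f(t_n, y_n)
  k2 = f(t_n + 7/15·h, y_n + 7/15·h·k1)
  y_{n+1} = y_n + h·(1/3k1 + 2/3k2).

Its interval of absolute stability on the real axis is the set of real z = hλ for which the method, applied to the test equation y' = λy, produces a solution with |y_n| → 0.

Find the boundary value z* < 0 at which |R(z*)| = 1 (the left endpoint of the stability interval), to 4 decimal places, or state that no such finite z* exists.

On y'=λy, z=hλ:
  k1=λy_n ⇒ h·k1=z·y_n;  k2=λ(1+7/15z)y_n ⇒ h·k2=z(1+7/15z)y_n
  y_{n+1}/y_n = 1 + 1/3z + 2/3z(1+7/15z) = 1 + z + 14/45z²
  ⇒ R(z) = 1 + z + 14/45z².

Solve |R(x)|<1 on ℝ⁻.
x=-1.62: |R|=0.1965
R=1: x+14/45x²=0 ⇒ x=−45/14=-3.2143; min R=1−1/(4·14/45)=0.1964>−1
Confirm numerically:
  x=-2.725: |R|=0.58519 <1
  x=-2.242: |R|=0.32182 <1
  x=-2.129: |R|=0.28115 <1
  x=-3.763: |R|=1.64239 >1
  x=-3.687: |R|=1.54223 >1
  x=-3.529: |R|=1.34553 >1
So |R|<1 on (-3.2143, 0).

left endpoint -3.2143.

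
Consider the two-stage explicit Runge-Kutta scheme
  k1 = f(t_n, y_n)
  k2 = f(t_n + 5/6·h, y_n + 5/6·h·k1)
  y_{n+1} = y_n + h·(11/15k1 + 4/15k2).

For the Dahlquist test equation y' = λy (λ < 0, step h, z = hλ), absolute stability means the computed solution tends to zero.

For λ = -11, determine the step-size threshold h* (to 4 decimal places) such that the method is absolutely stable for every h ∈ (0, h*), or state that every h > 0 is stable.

Test eqn y'=λy, z=hλ:
  k1=λy_n ⇒ h·k1=z·y_n;  k2=λ(1+5/6z)y_n ⇒ h·k2=z(1+5/6z)y_n
  y_{n+1}/y_n = 1 + 11/15z + 4/15z(1+5/6z) = 1 + z + 2/9z²
  R(z) = 1 + z + 2/9z².

Find x<0 with |R(x)|<1.
x=-1.36: |R|=0.0510
R=1: x+2/9x²=0 ⇒ x=−9/2=-4.5000; min R=1−1/(4·2/9)=-0.1250>−1
Confirm numerically:
  x=-4.044: |R|=0.59021 <1
  x=-3.904: |R|=0.48294 <1
  x=-3.789: |R|=0.40134 <1
  x=-3.677: |R|=0.32752 <1
  x=-4.957: |R|=1.50341 >1
  x=-4.880: |R|=1.41209 >1
  x=-4.548: |R|=1.04851 >1
So |R|<1 on (-4.5000, 0).

(-4.5000,0); λ=-11 ⇒ h* = (9/2)/11 = 0.4091.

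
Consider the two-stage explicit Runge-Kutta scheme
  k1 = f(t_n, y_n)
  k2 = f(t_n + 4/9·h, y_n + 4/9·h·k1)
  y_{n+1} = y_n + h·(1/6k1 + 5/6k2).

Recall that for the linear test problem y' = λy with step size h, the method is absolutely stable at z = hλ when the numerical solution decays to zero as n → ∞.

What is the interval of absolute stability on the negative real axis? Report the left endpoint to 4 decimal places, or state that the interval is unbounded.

Set f=λy, z=hλ:
  k1=λy_n ⇒ h·k1=z·y_n;  k2=λ(1+4/9z)y_n ⇒ h·k2=z(1+4/9z)y_n
  y_{n+1}/y_n = 1 + 1/6z + 5/6z(1+4/9z) = 1 + z + 10/27z²
  Hence R(z) = 1 + z + 10/27z².

Solve |R(x)|<1 on ℝ⁻.
x=-1.08: |R|=0.3520
R=1: x+10/27x²=0 ⇒ x=−27/10=-2.7000; min R=1−1/(4·10/27)=0.3250>−1
Confirm numerically:
  x=-2.409: |R|=0.74036 <1
  x=-1.237: |R|=0.32973 <1
  x=-1.114: |R|=0.34563 <1
  x=-3.205: |R|=1.59945 >1
  x=-3.016: |R|=1.35298 >1
Interval (-2.7000, 0).

(-2.7000, 0).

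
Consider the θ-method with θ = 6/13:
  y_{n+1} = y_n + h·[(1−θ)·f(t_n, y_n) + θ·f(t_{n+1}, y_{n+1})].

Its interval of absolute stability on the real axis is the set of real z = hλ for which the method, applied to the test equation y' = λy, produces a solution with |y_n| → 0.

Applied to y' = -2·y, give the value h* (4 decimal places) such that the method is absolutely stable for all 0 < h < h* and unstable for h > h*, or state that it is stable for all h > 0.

Test eqn y'=λy, z=hλ:
  y_{n+1} = y_n + z·[7/13·y_n + 6/13·y_{n+1}] ⇒ (1 − 6/13z)y_{n+1} = (1 + 7/13z)y_n
  ⇒ R(z) = (1 + 7/13z)/(1 − 6/13z).

Boundary: |R(x)|=1, x<0.
x=-0.73: |R|=0.4540
R=−1: 1+7/13x = −1+6/13x ⇒ -1/13x=2 ⇒ x=2/(-1/13)=-26.0000
Confirm numerically:
  x=-18.960: |R|=0.94446 <1
  x=-15.300: |R|=0.89790 <1
  x=-11.757: |R|=0.82951 <1
  x=-26.450: |R|=1.00262 >1
  x=-26.332: |R|=1.00194 >1
  x=-26.172: |R|=1.00101 >1
So |R|<1 on (-26.0000, 0).

(-26.0000,0); λ=-2 ⇒ h* = (26)/2 = 13.0000.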